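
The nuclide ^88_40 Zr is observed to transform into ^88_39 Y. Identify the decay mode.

ΔA = 88 − 88 = 0; ΔZ = 39 − 40 = -1.
A is unchanged and Z drops by 1 — a proton has become a neutron (β⁺ emission or electron capture).

beta-plus decay or electron capture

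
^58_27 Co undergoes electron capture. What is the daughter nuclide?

Electron capture: mass number changes by +0, atomic number by -1.
A: 58 = 58; Z: 27 − 1 = 26.
Z = 26 is iron, so the daughter is ^58_26 Fe.

Fe-58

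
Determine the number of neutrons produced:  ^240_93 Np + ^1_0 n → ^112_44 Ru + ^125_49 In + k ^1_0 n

Conserve mass number: 241 = 112 + 125 + k, so k = 241 − 237 = 4.
Check atomic number: 93 = 44 + 49 + 0 = 93. ✓

4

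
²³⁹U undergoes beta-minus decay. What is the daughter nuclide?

Np-239

Beta-minus decay: mass number changes by +0, atomic number by +1.
A: 239 = 239; Z: 92 + 1 = 93.
Z = 93 is neptunium, so the daughter is ²³⁹Np.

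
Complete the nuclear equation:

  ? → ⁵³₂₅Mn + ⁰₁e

Fe-53

Conserve mass number: A = 53 + 0, so A = 53.
Conserve atomic number: Z = 25 + 1, so Z = 26.
Z = 26 is iron, so the species is ⁵³₂₆Fe.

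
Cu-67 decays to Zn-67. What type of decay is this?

ΔA = 67 − 67 = 0; ΔZ = 30 − 29 = +1.
A is unchanged and Z rises by 1 — a neutron has become a proton (β⁻ decay).

beta-minus decay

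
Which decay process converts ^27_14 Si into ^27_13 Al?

ΔA = 27 − 27 = 0; ΔZ = 13 − 14 = -1.
A is unchanged and Z drops by 1 — a proton has become a neutron (β⁺ emission or electron capture).

beta-plus decay or electron capture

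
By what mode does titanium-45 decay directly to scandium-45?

beta-plus decay or electron capture

ΔA = 45 − 45 = 0; ΔZ = 21 − 22 = -1.
A is unchanged and Z drops by 1 — a proton has become a neutron (β⁺ emission or electron capture).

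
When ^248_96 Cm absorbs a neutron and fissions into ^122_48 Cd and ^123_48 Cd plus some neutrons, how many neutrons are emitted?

Conserve mass number: 249 = 122 + 123 + k, so k = 249 − 245 = 4.
Check atomic number: 96 = 48 + 48 + 0 = 96. ✓

4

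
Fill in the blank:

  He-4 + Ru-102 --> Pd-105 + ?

Conserve mass number: 4 + 102 = 105 + A, so A = 1.
Conserve atomic number: 2 + 44 = 46 + Z, so Z = 0.
A = 1 and Z = 0 is n — a neutron.

neutron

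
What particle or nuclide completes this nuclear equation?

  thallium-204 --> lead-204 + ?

Conserve mass number: 204 = 204 + A, so A = 0.
Conserve atomic number: 81 = 82 + Z, so Z = -1.
A = 0 and Z = -1 is e⁻ — a beta-minus particle.

beta-minus particle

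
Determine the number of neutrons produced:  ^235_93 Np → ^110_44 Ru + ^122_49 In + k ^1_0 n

3

Conserve mass number: 235 = 110 + 122 + k, so k = 235 − 232 = 3.
Check atomic number: 93 = 44 + 49 + 0 = 93. ✓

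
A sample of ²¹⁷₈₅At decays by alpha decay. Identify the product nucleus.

Alpha decay: mass number changes by -4, atomic number by -2.
A: 217 − 4 = 213; Z: 85 − 2 = 83.
Z = 83 is bismuth, so the daughter is ²¹³₈₃Bi.

Bi-213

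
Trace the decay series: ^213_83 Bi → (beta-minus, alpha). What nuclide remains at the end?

Start: (A, Z) = (213, 83).
After β⁻: (213, 84).
After α: (209, 82).
Z = 82 is lead.

Pb-209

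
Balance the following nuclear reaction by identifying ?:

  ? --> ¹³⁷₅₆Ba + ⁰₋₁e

Conserve mass number: A = 137 + 0, so A = 137.
Conserve atomic number: Z = 56 − 1, so Z = 55.
Z = 55 is caesium, so the species is ¹³⁷₅₅Cs.

Cs-137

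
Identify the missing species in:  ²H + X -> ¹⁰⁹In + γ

Cd-107

Conserve mass number: 2 + A = 109 + 0, so A = 107.
Conserve atomic number: 1 + Z = 49 + 0, so Z = 48.
Z = 48 is cadmium, so the species is ¹⁰⁷Cd.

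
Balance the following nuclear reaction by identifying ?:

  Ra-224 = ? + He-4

Rn-220

Conserve mass number: 224 = A + 4, so A = 220.
Conserve atomic number: 88 = Z + 2, so Z = 86.
Z = 86 is radon, so the species is Rn-220.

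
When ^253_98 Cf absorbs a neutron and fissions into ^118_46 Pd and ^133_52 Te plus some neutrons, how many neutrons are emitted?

3

Conserve mass number: 254 = 118 + 133 + k, so k = 254 − 251 = 3.
Check atomic number: 98 = 46 + 52 + 0 = 98. ✓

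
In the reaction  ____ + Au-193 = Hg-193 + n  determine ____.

proton

Conserve mass number: A + 193 = 193 + 1, so A = 1.
Conserve atomic number: Z + 79 = 80 + 0, so Z = 1.
A = 1 and Z = 1 is H-1 — a proton.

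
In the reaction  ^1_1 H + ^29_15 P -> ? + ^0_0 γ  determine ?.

S-30

Conserve mass number: 1 + 29 = A + 0, so A = 30.
Conserve atomic number: 1 + 15 = Z + 0, so Z = 16.
Z = 16 is sulfur, so the species is ^30_16 S.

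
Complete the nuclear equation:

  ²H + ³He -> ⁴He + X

Conserve mass number: 2 + 3 = 4 + A, so A = 1.
Conserve atomic number: 1 + 2 = 2 + Z, so Z = 1.
A = 1 and Z = 1 is ¹H — a proton.

proton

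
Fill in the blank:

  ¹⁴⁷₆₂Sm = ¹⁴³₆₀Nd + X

Conserve mass number: 147 = 143 + A, so A = 4.
Conserve atomic number: 62 = 60 + Z, so Z = 2.
A = 4 and Z = 2 is ⁴₂He — an alpha particle.

alpha particle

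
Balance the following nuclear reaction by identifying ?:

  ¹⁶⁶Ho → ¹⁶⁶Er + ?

beta-minus particle

Conserve mass number: 166 = 166 + A, so A = 0.
Conserve atomic number: 67 = 68 + Z, so Z = -1.
A = 0 and Z = -1 is e⁻ — a beta-minus particle.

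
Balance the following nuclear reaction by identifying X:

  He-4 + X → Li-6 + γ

Conserve mass number: 4 + A = 6 + 0, so A = 2.
Conserve atomic number: 2 + Z = 3 + 0, so Z = 1.
A = 2 and Z = 1 is H-2 — a deuteron.

deuteron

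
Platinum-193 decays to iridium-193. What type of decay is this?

beta-plus decay or electron capture

ΔA = 193 − 193 = 0; ΔZ = 77 − 78 = -1.
A is unchanged and Z drops by 1 — a proton has become a neutron (β⁺ emission or electron capture).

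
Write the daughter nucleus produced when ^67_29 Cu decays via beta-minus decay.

Beta-minus decay: mass number changes by +0, atomic number by +1.
A: 67 = 67; Z: 29 + 1 = 30.
Z = 30 is zinc, so the daughter is ^67_30 Zn.

Zn-67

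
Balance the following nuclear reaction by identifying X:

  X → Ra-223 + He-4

Conserve mass number: A = 223 + 4, so A = 227.
Conserve atomic number: Z = 88 + 2, so Z = 90.
Z = 90 is thorium, so the species is Th-227.

Th-227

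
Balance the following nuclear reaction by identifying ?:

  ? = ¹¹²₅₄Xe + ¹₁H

Cs-113

Conserve mass number: A = 112 + 1, so A = 113.
Conserve atomic number: Z = 54 + 1, so Z = 55.
Z = 55 is caesium, so the species is ¹¹³₅₅Cs.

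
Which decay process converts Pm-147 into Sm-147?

beta-minus decay

ΔA = 147 − 147 = 0; ΔZ = 62 − 61 = +1.
A is unchanged and Z rises by 1 — a neutron has become a proton (β⁻ decay).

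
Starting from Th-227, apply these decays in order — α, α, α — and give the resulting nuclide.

Start: (A, Z) = (227, 90).
After α: (223, 88).
After α: (219, 86).
After α: (215, 84).
Z = 84 is polonium.

Po-215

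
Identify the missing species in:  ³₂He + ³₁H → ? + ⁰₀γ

Conserve mass number: 3 + 3 = A + 0, so A = 6.
Conserve atomic number: 2 + 1 = Z + 0, so Z = 3.
Z = 3 is lithium, so the species is ⁶₃Li.

Li-6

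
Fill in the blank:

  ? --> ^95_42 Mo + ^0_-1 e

Conserve mass number: A = 95 + 0, so A = 95.
Conserve atomic number: Z = 42 − 1, so Z = 41.
Z = 41 is niobium, so the species is ^95_41 Nb.

Nb-95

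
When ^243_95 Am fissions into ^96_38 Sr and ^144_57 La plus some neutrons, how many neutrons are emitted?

Conserve mass number: 243 = 96 + 144 + k, so k = 243 − 240 = 3.
Check atomic number: 95 = 38 + 57 + 0 = 95. ✓

3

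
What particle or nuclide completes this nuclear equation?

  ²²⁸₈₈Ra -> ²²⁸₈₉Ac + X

beta-minus particle

Conserve mass number: 228 = 228 + A, so A = 0.
Conserve atomic number: 88 = 89 + Z, so Z = -1.
A = 0 and Z = -1 is ⁰₋₁e — a beta-minus particle.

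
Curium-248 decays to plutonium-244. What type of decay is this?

ΔA = 244 − 248 = -4; ΔZ = 94 − 96 = -2.
A drops by 4 and Z drops by 2 — the signature of alpha emission.

alpha decay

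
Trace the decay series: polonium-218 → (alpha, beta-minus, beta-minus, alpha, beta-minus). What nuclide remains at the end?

Start: (A, Z) = (218, 84).
After α: (214, 82).
After β⁻: (214, 83).
After β⁻: (214, 84).
After α: (210, 82).
After β⁻: (210, 83).
Z = 83 is bismuth.

Bi-210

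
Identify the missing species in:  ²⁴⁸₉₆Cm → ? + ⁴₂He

Conserve mass number: 248 = A + 4, so A = 244.
Conserve atomic number: 96 = Z + 2, so Z = 94.
Z = 94 is plutonium, so the species is ²⁴⁴₉₄Pu.

Pu-244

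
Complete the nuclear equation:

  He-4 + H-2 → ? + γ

Li-6

Conserve mass number: 4 + 2 = A + 0, so A = 6.
Conserve atomic number: 2 + 1 = Z + 0, so Z = 3.
Z = 3 is lithium, so the species is Li-6.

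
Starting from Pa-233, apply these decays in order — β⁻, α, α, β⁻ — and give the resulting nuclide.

Ac-225

Start: (A, Z) = (233, 91).
After β⁻: (233, 92).
After α: (229, 90).
After α: (225, 88).
After β⁻: (225, 89).
Z = 89 is actinium.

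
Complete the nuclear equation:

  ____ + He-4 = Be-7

Conserve mass number: A + 4 = 7, so A = 3.
Conserve atomic number: Z + 2 = 4, so Z = 2.
Z = 2 is helium, so the species is He-3.

He-3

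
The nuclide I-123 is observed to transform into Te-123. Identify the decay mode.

ΔA = 123 − 123 = 0; ΔZ = 52 − 53 = -1.
A is unchanged and Z drops by 1 — a proton has become a neutron (β⁺ emission or electron capture).

beta-plus decay or electron capture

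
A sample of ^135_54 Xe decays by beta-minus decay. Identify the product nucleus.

Beta-minus decay: mass number changes by +0, atomic number by +1.
A: 135 = 135; Z: 54 + 1 = 55.
Z = 55 is caesium, so the daughter is ^135_55 Cs.

Cs-135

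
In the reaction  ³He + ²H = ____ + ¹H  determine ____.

He-4

Conserve mass number: 3 + 2 = A + 1, so A = 4.
Conserve atomic number: 2 + 1 = Z + 1, so Z = 2.
A = 4 and Z = 2 is ⁴He — an alpha particle.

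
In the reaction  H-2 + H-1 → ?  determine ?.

He-3

Conserve mass number: 2 + 1 = A, so A = 3.
Conserve atomic number: 1 + 1 = Z, so Z = 2.
Z = 2 is helium, so the species is He-3.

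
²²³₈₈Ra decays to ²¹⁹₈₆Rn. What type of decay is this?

ΔA = 219 − 223 = -4; ΔZ = 86 − 88 = -2.
A drops by 4 and Z drops by 2 — the signature of alpha emission.

alpha decay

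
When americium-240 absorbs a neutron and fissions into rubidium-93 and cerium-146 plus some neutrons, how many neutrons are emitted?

Conserve mass number: 241 = 93 + 146 + k, so k = 241 − 239 = 2.
Check atomic number: 95 = 37 + 58 + 0 = 95. ✓

2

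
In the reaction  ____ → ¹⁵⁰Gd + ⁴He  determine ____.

Conserve mass number: A = 150 + 4, so A = 154.
Conserve atomic number: Z = 64 + 2, so Z = 66.
Z = 66 is dysprosium, so the species is ¹⁵⁴Dy.

Dy-154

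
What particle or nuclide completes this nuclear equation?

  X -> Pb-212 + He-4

Conserve mass number: A = 212 + 4, so A = 216.
Conserve atomic number: Z = 82 + 2, so Z = 84.
Z = 84 is polonium, so the species is Po-216.

Po-216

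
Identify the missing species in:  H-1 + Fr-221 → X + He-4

Conserve mass number: 1 + 221 = A + 4, so A = 218.
Conserve atomic number: 1 + 87 = Z + 2, so Z = 86.
Z = 86 is radon, so the species is Rn-218.

Rn-218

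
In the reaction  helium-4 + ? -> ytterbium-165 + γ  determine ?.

Er-161

Conserve mass number: 4 + A = 165 + 0, so A = 161.
Conserve atomic number: 2 + Z = 70 + 0, so Z = 68.
Z = 68 is erbium, so the species is erbium-161.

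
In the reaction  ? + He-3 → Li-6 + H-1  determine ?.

Conserve mass number: A + 3 = 6 + 1, so A = 4.
Conserve atomic number: Z + 2 = 3 + 1, so Z = 2.
A = 4 and Z = 2 is He-4 — an alpha particle.

alpha particle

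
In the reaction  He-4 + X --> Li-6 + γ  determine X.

Conserve mass number: 4 + A = 6 + 0, so A = 2.
Conserve atomic number: 2 + Z = 3 + 0, so Z = 1.
A = 2 and Z = 1 is H-2 — a deuteron.

deuteron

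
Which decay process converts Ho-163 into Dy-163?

beta-plus decay or electron capture

ΔA = 163 − 163 = 0; ΔZ = 66 − 67 = -1.
A is unchanged and Z drops by 1 — a proton has become a neutron (β⁺ emission or electron capture).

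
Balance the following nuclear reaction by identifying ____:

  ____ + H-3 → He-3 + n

Conserve mass number: A + 3 = 3 + 1, so A = 1.
Conserve atomic number: Z + 1 = 2 + 0, so Z = 1.
A = 1 and Z = 1 is H-1 — a proton.

proton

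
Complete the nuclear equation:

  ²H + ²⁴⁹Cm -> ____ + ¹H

Conserve mass number: 2 + 249 = A + 1, so A = 250.
Conserve atomic number: 1 + 96 = Z + 1, so Z = 96.
Z = 96 is curium, so the species is ²⁵⁰Cm.

Cm-250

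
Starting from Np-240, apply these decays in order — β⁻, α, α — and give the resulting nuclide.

Start: (A, Z) = (240, 93).
After β⁻: (240, 94).
After α: (236, 92).
After α: (232, 90).
Z = 90 is thorium.

Th-232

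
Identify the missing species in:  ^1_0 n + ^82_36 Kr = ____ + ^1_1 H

Br-82

Conserve mass number: 1 + 82 = A + 1, so A = 82.
Conserve atomic number: 0 + 36 = Z + 1, so Z = 35.
Z = 35 is bromine, so the species is ^82_35 Br.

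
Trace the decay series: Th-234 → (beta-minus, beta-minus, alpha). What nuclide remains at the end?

Start: (A, Z) = (234, 90).
After β⁻: (234, 91).
After β⁻: (234, 92).
After α: (230, 90).
Z = 90 is thorium.

Th-230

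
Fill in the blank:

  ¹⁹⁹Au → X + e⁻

Hg-199

Conserve mass number: 199 = A + 0, so A = 199.
Conserve atomic number: 79 = Z − 1, so Z = 80.
Z = 80 is mercury, so the species is ¹⁹⁹Hg.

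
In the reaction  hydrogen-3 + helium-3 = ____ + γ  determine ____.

Li-6

Conserve mass number: 3 + 3 = A + 0, so A = 6.
Conserve atomic number: 1 + 2 = Z + 0, so Z = 3.
Z = 3 is lithium, so the species is lithium-6.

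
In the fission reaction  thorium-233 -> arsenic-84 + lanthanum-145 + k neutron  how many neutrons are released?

4

Conserve mass number: 233 = 84 + 145 + k, so k = 233 − 229 = 4.
Check atomic number: 90 = 33 + 57 + 0 = 90. ✓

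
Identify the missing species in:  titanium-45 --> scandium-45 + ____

positron

Conserve mass number: 45 = 45 + A, so A = 0.
Conserve atomic number: 22 = 21 + Z, so Z = 1.
A = 0 and Z = 1 is e⁺ — a positron.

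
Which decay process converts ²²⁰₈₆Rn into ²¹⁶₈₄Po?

ΔA = 216 − 220 = -4; ΔZ = 84 − 86 = -2.
A drops by 4 and Z drops by 2 — the signature of alpha emission.

alpha decay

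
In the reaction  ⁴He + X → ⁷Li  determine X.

triton

Conserve mass number: 4 + A = 7, so A = 3.
Conserve atomic number: 2 + Z = 3, so Z = 1.
A = 3 and Z = 1 is ³H — a triton.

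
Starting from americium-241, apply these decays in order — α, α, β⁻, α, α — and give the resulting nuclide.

Start: (A, Z) = (241, 95).
After α: (237, 93).
After α: (233, 91).
After β⁻: (233, 92).
After α: (229, 90).
After α: (225, 88).
Z = 88 is radium.

Ra-225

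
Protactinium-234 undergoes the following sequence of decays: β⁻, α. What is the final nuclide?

Start: (A, Z) = (234, 91).
After β⁻: (234, 92).
After α: (230, 90).
Z = 90 is thorium.

Th-230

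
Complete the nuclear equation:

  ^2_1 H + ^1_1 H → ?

Conserve mass number: 2 + 1 = A, so A = 3.
Conserve atomic number: 1 + 1 = Z, so Z = 2.
Z = 2 is helium, so the species is ^3_2 He.

He-3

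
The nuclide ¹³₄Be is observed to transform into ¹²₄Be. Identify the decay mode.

ΔA = 12 − 13 = -1; ΔZ = 4 − 4 = +0.
A drops by 1 with Z unchanged — a neutron was emitted.

neutron emission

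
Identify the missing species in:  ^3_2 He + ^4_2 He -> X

Be-7

Conserve mass number: 3 + 4 = A, so A = 7.
Conserve atomic number: 2 + 2 = Z, so Z = 4.
Z = 4 is beryllium, so the species is ^7_4 Be.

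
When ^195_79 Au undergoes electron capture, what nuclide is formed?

Pt-195

Electron capture: mass number changes by +0, atomic number by -1.
A: 195 = 195; Z: 79 − 1 = 78.
Z = 78 is platinum, so the daughter is ^195_78 Pt.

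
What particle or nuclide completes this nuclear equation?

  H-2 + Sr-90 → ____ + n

Conserve mass number: 2 + 90 = A + 1, so A = 91.
Conserve atomic number: 1 + 38 = Z + 0, so Z = 39.
Z = 39 is yttrium, so the species is Y-91.

Y-91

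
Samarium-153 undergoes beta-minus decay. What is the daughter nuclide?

Beta-minus decay: mass number changes by +0, atomic number by +1.
A: 153 = 153; Z: 62 + 1 = 63.
Z = 63 is europium, so the daughter is europium-153.

Eu-153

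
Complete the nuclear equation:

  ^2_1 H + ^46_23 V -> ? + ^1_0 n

Cr-47

Conserve mass number: 2 + 46 = A + 1, so A = 47.
Conserve atomic number: 1 + 23 = Z + 0, so Z = 24.
Z = 24 is chromium, so the species is ^47_24 Cr.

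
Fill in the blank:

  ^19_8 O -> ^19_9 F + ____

Conserve mass number: 19 = 19 + A, so A = 0.
Conserve atomic number: 8 = 9 + Z, so Z = -1.
A = 0 and Z = -1 is ^0_-1 e — a beta-minus particle.

beta-minus particle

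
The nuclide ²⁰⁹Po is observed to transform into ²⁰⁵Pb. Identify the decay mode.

alpha decay

ΔA = 205 − 209 = -4; ΔZ = 82 − 84 = -2.
A drops by 4 and Z drops by 2 — the signature of alpha emission.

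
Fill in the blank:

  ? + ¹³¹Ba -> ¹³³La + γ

Conserve mass number: A + 131 = 133 + 0, so A = 2.
Conserve atomic number: Z + 56 = 57 + 0, so Z = 1.
A = 2 and Z = 1 is ²H — a deuteron.

deuteron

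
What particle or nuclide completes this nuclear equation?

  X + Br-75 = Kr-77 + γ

Conserve mass number: A + 75 = 77 + 0, so A = 2.
Conserve atomic number: Z + 35 = 36 + 0, so Z = 1.
A = 2 and Z = 1 is H-2 — a deuteron.

deuteron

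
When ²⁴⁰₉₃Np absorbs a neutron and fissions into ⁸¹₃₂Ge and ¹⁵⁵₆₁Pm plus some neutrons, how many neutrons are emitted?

Conserve mass number: 241 = 81 + 155 + k, so k = 241 − 236 = 5.
Check atomic number: 93 = 32 + 61 + 0 = 93. ✓

5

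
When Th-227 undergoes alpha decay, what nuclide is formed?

Alpha decay: mass number changes by -4, atomic number by -2.
A: 227 − 4 = 223; Z: 90 − 2 = 88.
Z = 88 is radium, so the daughter is Ra-223.

Ra-223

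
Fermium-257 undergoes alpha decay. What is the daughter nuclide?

Cf-253

Alpha decay: mass number changes by -4, atomic number by -2.
A: 257 − 4 = 253; Z: 100 − 2 = 98.
Z = 98 is californium, so the daughter is californium-253.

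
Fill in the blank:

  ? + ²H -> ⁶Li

alpha particle

Conserve mass number: A + 2 = 6, so A = 4.
Conserve atomic number: Z + 1 = 3, so Z = 2.
A = 4 and Z = 2 is ⁴He — an alpha particle.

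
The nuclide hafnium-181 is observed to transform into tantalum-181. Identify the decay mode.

ΔA = 181 − 181 = 0; ΔZ = 73 − 72 = +1.
A is unchanged and Z rises by 1 — a neutron has become a proton (β⁻ decay).

beta-minus decay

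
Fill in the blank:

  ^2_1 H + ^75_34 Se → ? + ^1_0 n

Conserve mass number: 2 + 75 = A + 1, so A = 76.
Conserve atomic number: 1 + 34 = Z + 0, so Z = 35.
Z = 35 is bromine, so the species is ^76_35 Br.

Br-76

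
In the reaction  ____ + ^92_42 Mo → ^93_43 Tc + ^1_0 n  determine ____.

deuteron

Conserve mass number: A + 92 = 93 + 1, so A = 2.
Conserve atomic number: Z + 42 = 43 + 0, so Z = 1.
A = 2 and Z = 1 is ^2_1 H — a deuteron.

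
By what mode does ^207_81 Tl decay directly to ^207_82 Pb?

beta-minus decay

ΔA = 207 − 207 = 0; ΔZ = 82 − 81 = +1.
A is unchanged and Z rises by 1 — a neutron has become a proton (β⁻ decay).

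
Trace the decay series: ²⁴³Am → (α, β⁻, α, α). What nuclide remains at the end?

Start: (A, Z) = (243, 95).
After α: (239, 93).
After β⁻: (239, 94).
After α: (235, 92).
After α: (231, 90).
Z = 90 is thorium.

Th-231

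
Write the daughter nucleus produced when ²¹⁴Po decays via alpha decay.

Alpha decay: mass number changes by -4, atomic number by -2.
A: 214 − 4 = 210; Z: 84 − 2 = 82.
Z = 82 is lead, so the daughter is ²¹⁰Pb.

Pb-210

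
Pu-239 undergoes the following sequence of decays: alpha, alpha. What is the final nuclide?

Start: (A, Z) = (239, 94).
After α: (235, 92).
After α: (231, 90).
Z = 90 is thorium.

Th-231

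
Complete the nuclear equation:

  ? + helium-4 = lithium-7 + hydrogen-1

alpha particle

Conserve mass number: A + 4 = 7 + 1, so A = 4.
Conserve atomic number: Z + 2 = 3 + 1, so Z = 2.
A = 4 and Z = 2 is helium-4 — an alpha particle.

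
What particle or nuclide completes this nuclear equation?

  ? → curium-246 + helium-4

Cf-250

Conserve mass number: A = 246 + 4, so A = 250.
Conserve atomic number: Z = 96 + 2, so Z = 98.
Z = 98 is californium, so the species is californium-250.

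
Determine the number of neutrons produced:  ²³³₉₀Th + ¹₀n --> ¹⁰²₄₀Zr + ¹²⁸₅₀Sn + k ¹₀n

Conserve mass number: 234 = 102 + 128 + k, so k = 234 − 230 = 4.
Check atomic number: 90 = 40 + 50 + 0 = 90. ✓

4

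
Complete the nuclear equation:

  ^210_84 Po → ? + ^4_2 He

Pb-206

Conserve mass number: 210 = A + 4, so A = 206.
Conserve atomic number: 84 = Z + 2, so Z = 82.
Z = 82 is lead, so the species is ^206_82 Pb.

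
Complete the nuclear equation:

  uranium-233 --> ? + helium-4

Th-229

Conserve mass number: 233 = A + 4, so A = 229.
Conserve atomic number: 92 = Z + 2, so Z = 90.
Z = 90 is thorium, so the species is thorium-229.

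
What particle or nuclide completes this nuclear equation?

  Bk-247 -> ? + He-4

Am-243

Conserve mass number: 247 = A + 4, so A = 243.
Conserve atomic number: 97 = Z + 2, so Z = 95.
Z = 95 is americium, so the species is Am-243.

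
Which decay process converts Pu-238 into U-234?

ΔA = 234 − 238 = -4; ΔZ = 92 − 94 = -2.
A drops by 4 and Z drops by 2 — the signature of alpha emission.

alpha decay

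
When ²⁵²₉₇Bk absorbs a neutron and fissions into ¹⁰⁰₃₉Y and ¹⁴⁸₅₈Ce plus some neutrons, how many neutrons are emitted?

5

Conserve mass number: 253 = 100 + 148 + k, so k = 253 − 248 = 5.
Check atomic number: 97 = 39 + 58 + 0 = 97. ✓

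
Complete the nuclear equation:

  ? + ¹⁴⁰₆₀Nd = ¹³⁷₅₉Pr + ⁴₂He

Conserve mass number: A + 140 = 137 + 4, so A = 1.
Conserve atomic number: Z + 60 = 59 + 2, so Z = 1.
A = 1 and Z = 1 is ¹₁H — a proton.

proton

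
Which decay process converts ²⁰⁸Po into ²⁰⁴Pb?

alpha decay

ΔA = 204 − 208 = -4; ΔZ = 82 − 84 = -2.
A drops by 4 and Z drops by 2 — the signature of alpha emission.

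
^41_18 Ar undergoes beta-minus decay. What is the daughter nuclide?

K-41

Beta-minus decay: mass number changes by +0, atomic number by +1.
A: 41 = 41; Z: 18 + 1 = 19.
Z = 19 is potassium, so the daughter is ^41_19 K.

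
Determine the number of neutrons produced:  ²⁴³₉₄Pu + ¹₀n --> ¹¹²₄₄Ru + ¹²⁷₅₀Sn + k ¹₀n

5

Conserve mass number: 244 = 112 + 127 + k, so k = 244 − 239 = 5.
Check atomic number: 94 = 44 + 50 + 0 = 94. ✓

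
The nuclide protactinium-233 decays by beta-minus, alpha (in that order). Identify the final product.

Start: (A, Z) = (233, 91).
After β⁻: (233, 92).
After α: (229, 90).
Z = 90 is thorium.

Th-229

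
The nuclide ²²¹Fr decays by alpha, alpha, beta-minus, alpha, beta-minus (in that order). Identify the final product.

Start: (A, Z) = (221, 87).
After α: (217, 85).
After α: (213, 83).
After β⁻: (213, 84).
After α: (209, 82).
After β⁻: (209, 83).
Z = 83 is bismuth.

Bi-209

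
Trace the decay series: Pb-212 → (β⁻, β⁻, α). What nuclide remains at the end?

Pb-208

Start: (A, Z) = (212, 82).
After β⁻: (212, 83).
After β⁻: (212, 84).
After α: (208, 82).
Z = 82 is lead.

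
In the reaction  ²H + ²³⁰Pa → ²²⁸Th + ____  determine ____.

alpha particle

Conserve mass number: 2 + 230 = 228 + A, so A = 4.
Conserve atomic number: 1 + 91 = 90 + Z, so Z = 2.
A = 4 and Z = 2 is ⁴He — an alpha particle.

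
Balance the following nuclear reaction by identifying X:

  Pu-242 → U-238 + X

Conserve mass number: 242 = 238 + A, so A = 4.
Conserve atomic number: 94 = 92 + Z, so Z = 2.
A = 4 and Z = 2 is He-4 — an alpha particle.

alpha particle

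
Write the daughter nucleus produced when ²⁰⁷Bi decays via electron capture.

Electron capture: mass number changes by +0, atomic number by -1.
A: 207 = 207; Z: 83 − 1 = 82.
Z = 82 is lead, so the daughter is ²⁰⁷Pb.

Pb-207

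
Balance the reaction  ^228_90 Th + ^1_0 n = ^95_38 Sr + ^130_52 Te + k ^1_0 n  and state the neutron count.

Conserve mass number: 229 = 95 + 130 + k, so k = 229 − 225 = 4.
Check atomic number: 90 = 38 + 52 + 0 = 90. ✓

4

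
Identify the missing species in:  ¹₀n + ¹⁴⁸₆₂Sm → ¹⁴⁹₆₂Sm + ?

gamma ray

Conserve mass number: 1 + 148 = 149 + A, so A = 0.
Conserve atomic number: 0 + 62 = 62 + Z, so Z = 0.
A = 0 and Z = 0 is ⁰₀γ — a gamma ray.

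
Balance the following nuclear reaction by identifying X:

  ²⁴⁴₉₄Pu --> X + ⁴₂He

Conserve mass number: 244 = A + 4, so A = 240.
Conserve atomic number: 94 = Z + 2, so Z = 92.
Z = 92 is uranium, so the species is ²⁴⁰₉₂U.

U-240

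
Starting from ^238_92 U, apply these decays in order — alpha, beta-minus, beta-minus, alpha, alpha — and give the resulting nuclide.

Ra-226

Start: (A, Z) = (238, 92).
After α: (234, 90).
After β⁻: (234, 91).
After β⁻: (234, 92).
After α: (230, 90).
After α: (226, 88).
Z = 88 is radium.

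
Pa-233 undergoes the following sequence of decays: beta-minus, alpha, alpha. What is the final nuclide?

Ra-225

Start: (A, Z) = (233, 91).
After β⁻: (233, 92).
After α: (229, 90).
After α: (225, 88).
Z = 88 is radium.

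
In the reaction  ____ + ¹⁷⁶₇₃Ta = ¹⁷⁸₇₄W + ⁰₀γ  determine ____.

deuteron

Conserve mass number: A + 176 = 178 + 0, so A = 2.
Conserve atomic number: Z + 73 = 74 + 0, so Z = 1.
A = 2 and Z = 1 is ²₁H — a deuteron.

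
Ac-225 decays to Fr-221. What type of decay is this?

ΔA = 221 − 225 = -4; ΔZ = 87 − 89 = -2.
A drops by 4 and Z drops by 2 — the signature of alpha emission.

alpha decay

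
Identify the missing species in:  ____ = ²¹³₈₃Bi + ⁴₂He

Conserve mass number: A = 213 + 4, so A = 217.
Conserve atomic number: Z = 83 + 2, so Z = 85.
Z = 85 is astatine, so the species is ²¹⁷₈₅At.

At-217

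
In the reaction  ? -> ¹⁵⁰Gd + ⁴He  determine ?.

Conserve mass number: A = 150 + 4, so A = 154.
Conserve atomic number: Z = 64 + 2, so Z = 66.
Z = 66 is dysprosium, so the species is ¹⁵⁴Dy.

Dy-154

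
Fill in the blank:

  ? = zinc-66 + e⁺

Conserve mass number: A = 66 + 0, so A = 66.
Conserve atomic number: Z = 30 + 1, so Z = 31.
Z = 31 is gallium, so the species is gallium-66.

Ga-66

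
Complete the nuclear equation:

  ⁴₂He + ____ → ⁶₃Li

Conserve mass number: 4 + A = 6, so A = 2.
Conserve atomic number: 2 + Z = 3, so Z = 1.
A = 2 and Z = 1 is ²₁H — a deuteron.

deuteron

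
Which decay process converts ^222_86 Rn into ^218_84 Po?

ΔA = 218 − 222 = -4; ΔZ = 84 − 86 = -2.
A drops by 4 and Z drops by 2 — the signature of alpha emission.

alpha decay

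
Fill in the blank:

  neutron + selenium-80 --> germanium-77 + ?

alpha particle

Conserve mass number: 1 + 80 = 77 + A, so A = 4.
Conserve atomic number: 0 + 34 = 32 + Z, so Z = 2.
A = 4 and Z = 2 is helium-4 — an alpha particle.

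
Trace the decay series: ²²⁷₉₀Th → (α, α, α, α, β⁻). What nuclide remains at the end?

Bi-211

Start: (A, Z) = (227, 90).
After α: (223, 88).
After α: (219, 86).
After α: (215, 84).
After α: (211, 82).
After β⁻: (211, 83).
Z = 83 is bismuth.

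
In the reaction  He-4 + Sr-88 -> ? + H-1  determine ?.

Y-91

Conserve mass number: 4 + 88 = A + 1, so A = 91.
Conserve atomic number: 2 + 38 = Z + 1, so Z = 39.
Z = 39 is yttrium, so the species is Y-91.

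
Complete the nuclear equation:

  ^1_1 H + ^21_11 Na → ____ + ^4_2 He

Conserve mass number: 1 + 21 = A + 4, so A = 18.
Conserve atomic number: 1 + 11 = Z + 2, so Z = 10.
Z = 10 is neon, so the species is ^18_10 Ne.

Ne-18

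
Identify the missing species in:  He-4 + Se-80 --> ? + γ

Kr-84

Conserve mass number: 4 + 80 = A + 0, so A = 84.
Conserve atomic number: 2 + 34 = Z + 0, so Z = 36.
Z = 36 is krypton, so the species is Kr-84.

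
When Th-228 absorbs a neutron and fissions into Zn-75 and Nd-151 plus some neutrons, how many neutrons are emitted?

Conserve mass number: 229 = 75 + 151 + k, so k = 229 − 226 = 3.
Check atomic number: 90 = 30 + 60 + 0 = 90. ✓

3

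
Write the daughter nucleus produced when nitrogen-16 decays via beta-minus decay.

Beta-minus decay: mass number changes by +0, atomic number by +1.
A: 16 = 16; Z: 7 + 1 = 8.
Z = 8 is oxygen, so the daughter is oxygen-16.

O-16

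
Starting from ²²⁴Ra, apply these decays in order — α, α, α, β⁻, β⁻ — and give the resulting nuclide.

Start: (A, Z) = (224, 88).
After α: (220, 86).
After α: (216, 84).
After α: (212, 82).
After β⁻: (212, 83).
After β⁻: (212, 84).
Z = 84 is polonium.

Po-212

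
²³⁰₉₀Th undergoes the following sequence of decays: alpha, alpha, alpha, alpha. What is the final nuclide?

Pb-214

Start: (A, Z) = (230, 90).
After α: (226, 88).
After α: (222, 86).
After α: (218, 84).
After α: (214, 82).
Z = 82 is lead.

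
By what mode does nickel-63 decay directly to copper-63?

beta-minus decay

ΔA = 63 − 63 = 0; ΔZ = 29 − 28 = +1.
A is unchanged and Z rises by 1 — a neutron has become a proton (β⁻ decay).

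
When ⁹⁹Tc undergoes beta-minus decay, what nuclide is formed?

Ru-99

Beta-minus decay: mass number changes by +0, atomic number by +1.
A: 99 = 99; Z: 43 + 1 = 44.
Z = 44 is ruthenium, so the daughter is ⁹⁹Ru.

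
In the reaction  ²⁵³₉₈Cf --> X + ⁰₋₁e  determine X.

Conserve mass number: 253 = A + 0, so A = 253.
Conserve atomic number: 98 = Z − 1, so Z = 99.
Z = 99 is einsteinium, so the species is ²⁵³₉₉Es.

Es-253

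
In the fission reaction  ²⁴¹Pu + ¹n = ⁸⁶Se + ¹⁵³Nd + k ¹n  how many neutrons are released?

3

Conserve mass number: 242 = 86 + 153 + k, so k = 242 − 239 = 3.
Check atomic number: 94 = 34 + 60 + 0 = 94. ✓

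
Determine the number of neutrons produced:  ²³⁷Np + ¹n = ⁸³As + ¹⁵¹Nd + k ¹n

Conserve mass number: 238 = 83 + 151 + k, so k = 238 − 234 = 4.
Check atomic number: 93 = 33 + 60 + 0 = 93. ✓

4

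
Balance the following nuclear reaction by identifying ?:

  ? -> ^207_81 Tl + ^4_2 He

Conserve mass number: A = 207 + 4, so A = 211.
Conserve atomic number: Z = 81 + 2, so Z = 83.
Z = 83 is bismuth, so the species is ^211_83 Bi.

Bi-211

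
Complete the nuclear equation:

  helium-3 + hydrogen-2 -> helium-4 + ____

proton

Conserve mass number: 3 + 2 = 4 + A, so A = 1.
Conserve atomic number: 2 + 1 = 2 + Z, so Z = 1.
A = 1 and Z = 1 is hydrogen-1 — a proton.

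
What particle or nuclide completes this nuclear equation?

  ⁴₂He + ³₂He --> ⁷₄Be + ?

gamma ray

Conserve mass number: 4 + 3 = 7 + A, so A = 0.
Conserve atomic number: 2 + 2 = 4 + Z, so Z = 0.
A = 0 and Z = 0 is ⁰₀γ — a gamma ray.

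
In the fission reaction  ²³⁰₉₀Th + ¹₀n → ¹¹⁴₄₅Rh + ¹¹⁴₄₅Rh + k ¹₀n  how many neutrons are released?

3

Conserve mass number: 231 = 114 + 114 + k, so k = 231 − 228 = 3.
Check atomic number: 90 = 45 + 45 + 0 = 90. ✓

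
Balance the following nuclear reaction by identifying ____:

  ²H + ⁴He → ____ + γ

Conserve mass number: 2 + 4 = A + 0, so A = 6.
Conserve atomic number: 1 + 2 = Z + 0, so Z = 3.
Z = 3 is lithium, so the species is ⁶Li.

Li-6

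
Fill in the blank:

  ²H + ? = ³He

Conserve mass number: 2 + A = 3, so A = 1.
Conserve atomic number: 1 + Z = 2, so Z = 1.
A = 1 and Z = 1 is ¹H — a proton.

proton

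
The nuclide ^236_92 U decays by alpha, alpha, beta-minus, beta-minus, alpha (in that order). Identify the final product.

Ra-224

Start: (A, Z) = (236, 92).
After α: (232, 90).
After α: (228, 88).
After β⁻: (228, 89).
After β⁻: (228, 90).
After α: (224, 88).
Z = 88 is radium.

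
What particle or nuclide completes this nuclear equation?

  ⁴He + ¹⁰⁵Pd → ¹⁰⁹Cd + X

gamma ray

Conserve mass number: 4 + 105 = 109 + A, so A = 0.
Conserve atomic number: 2 + 46 = 48 + Z, so Z = 0.
A = 0 and Z = 0 is γ — a gamma ray.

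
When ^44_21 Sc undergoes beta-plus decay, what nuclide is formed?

Ca-44

Beta-plus decay: mass number changes by +0, atomic number by -1.
A: 44 = 44; Z: 21 − 1 = 20.
Z = 20 is calcium, so the daughter is ^44_20 Ca.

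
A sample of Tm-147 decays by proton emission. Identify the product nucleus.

Er-146

Proton emission: mass number changes by -1, atomic number by -1.
A: 147 − 1 = 146; Z: 69 − 1 = 68.
Z = 68 is erbium, so the daughter is Er-146.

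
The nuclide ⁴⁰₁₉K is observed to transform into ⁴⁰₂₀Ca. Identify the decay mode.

ΔA = 40 − 40 = 0; ΔZ = 20 − 19 = +1.
A is unchanged and Z rises by 1 — a neutron has become a proton (β⁻ decay).

beta-minus decay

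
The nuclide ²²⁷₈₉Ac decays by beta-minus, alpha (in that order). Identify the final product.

Ra-223

Start: (A, Z) = (227, 89).
After β⁻: (227, 90).
After α: (223, 88).
Z = 88 is radium.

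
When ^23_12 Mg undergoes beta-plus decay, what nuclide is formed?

Na-23

Beta-plus decay: mass number changes by +0, atomic number by -1.
A: 23 = 23; Z: 12 − 1 = 11.
Z = 11 is sodium, so the daughter is ^23_11 Na.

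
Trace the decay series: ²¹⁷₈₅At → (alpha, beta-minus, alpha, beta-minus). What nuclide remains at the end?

Start: (A, Z) = (217, 85).
After α: (213, 83).
After β⁻: (213, 84).
After α: (209, 82).
After β⁻: (209, 83).
Z = 83 is bismuth.

Bi-209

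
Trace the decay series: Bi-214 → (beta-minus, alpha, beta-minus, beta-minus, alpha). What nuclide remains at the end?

Pb-206

Start: (A, Z) = (214, 83).
After β⁻: (214, 84).
After α: (210, 82).
After β⁻: (210, 83).
After β⁻: (210, 84).
After α: (206, 82).
Z = 82 is lead.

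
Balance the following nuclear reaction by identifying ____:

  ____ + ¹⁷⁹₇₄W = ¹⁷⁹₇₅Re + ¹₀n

proton

Conserve mass number: A + 179 = 179 + 1, so A = 1.
Conserve atomic number: Z + 74 = 75 + 0, so Z = 1.
A = 1 and Z = 1 is ¹₁H — a proton.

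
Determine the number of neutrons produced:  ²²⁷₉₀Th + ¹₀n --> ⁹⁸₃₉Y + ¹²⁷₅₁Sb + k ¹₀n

3

Conserve mass number: 228 = 98 + 127 + k, so k = 228 − 225 = 3.
Check atomic number: 90 = 39 + 51 + 0 = 90. ✓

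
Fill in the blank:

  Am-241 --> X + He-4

Conserve mass number: 241 = A + 4, so A = 237.
Conserve atomic number: 95 = Z + 2, so Z = 93.
Z = 93 is neptunium, so the species is Np-237.

Np-237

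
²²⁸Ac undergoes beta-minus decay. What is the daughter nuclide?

Th-228

Beta-minus decay: mass number changes by +0, atomic number by +1.
A: 228 = 228; Z: 89 + 1 = 90.
Z = 90 is thorium, so the daughter is ²²⁸Th.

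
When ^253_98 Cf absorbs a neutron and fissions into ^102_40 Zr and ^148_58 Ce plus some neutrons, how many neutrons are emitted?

Conserve mass number: 254 = 102 + 148 + k, so k = 254 − 250 = 4.
Check atomic number: 98 = 40 + 58 + 0 = 98. ✓

4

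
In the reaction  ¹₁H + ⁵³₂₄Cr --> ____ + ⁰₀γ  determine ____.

Conserve mass number: 1 + 53 = A + 0, so A = 54.
Conserve atomic number: 1 + 24 = Z + 0, so Z = 25.
Z = 25 is manganese, so the species is ⁵⁴₂₅Mn.

Mn-54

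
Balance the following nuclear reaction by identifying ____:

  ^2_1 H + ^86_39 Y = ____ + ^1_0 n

Conserve mass number: 2 + 86 = A + 1, so A = 87.
Conserve atomic number: 1 + 39 = Z + 0, so Z = 40.
Z = 40 is zirconium, so the species is ^87_40 Zr.

Zr-87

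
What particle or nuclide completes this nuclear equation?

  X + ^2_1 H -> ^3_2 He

Conserve mass number: A + 2 = 3, so A = 1.
Conserve atomic number: Z + 1 = 2, so Z = 1.
A = 1 and Z = 1 is ^1_1 H — a proton.

proton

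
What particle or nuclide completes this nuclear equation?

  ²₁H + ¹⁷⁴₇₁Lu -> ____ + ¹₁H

Lu-175

Conserve mass number: 2 + 174 = A + 1, so A = 175.
Conserve atomic number: 1 + 71 = Z + 1, so Z = 71.
Z = 71 is lutetium, so the species is ¹⁷⁵₇₁Lu.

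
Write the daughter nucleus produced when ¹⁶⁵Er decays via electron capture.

Ho-165

Electron capture: mass number changes by +0, atomic number by -1.
A: 165 = 165; Z: 68 − 1 = 67.
Z = 67 is holmium, so the daughter is ¹⁶⁵Ho.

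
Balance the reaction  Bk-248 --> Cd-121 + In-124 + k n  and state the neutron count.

Conserve mass number: 248 = 121 + 124 + k, so k = 248 − 245 = 3.
Check atomic number: 97 = 48 + 49 + 0 = 97. ✓

3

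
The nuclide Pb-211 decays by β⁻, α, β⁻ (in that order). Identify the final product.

Start: (A, Z) = (211, 82).
After β⁻: (211, 83).
After α: (207, 81).
After β⁻: (207, 82).
Z = 82 is lead.

Pb-207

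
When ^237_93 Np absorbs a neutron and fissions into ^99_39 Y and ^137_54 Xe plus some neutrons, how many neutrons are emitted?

Conserve mass number: 238 = 99 + 137 + k, so k = 238 − 236 = 2.
Check atomic number: 93 = 39 + 54 + 0 = 93. ✓

2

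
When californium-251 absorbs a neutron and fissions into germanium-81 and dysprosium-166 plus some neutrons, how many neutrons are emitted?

Conserve mass number: 252 = 81 + 166 + k, so k = 252 − 247 = 5.
Check atomic number: 98 = 32 + 66 + 0 = 98. ✓

5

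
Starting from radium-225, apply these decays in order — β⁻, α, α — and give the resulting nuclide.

Start: (A, Z) = (225, 88).
After β⁻: (225, 89).
After α: (221, 87).
After α: (217, 85).
Z = 85 is astatine.

At-217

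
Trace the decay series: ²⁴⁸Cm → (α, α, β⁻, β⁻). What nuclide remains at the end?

Start: (A, Z) = (248, 96).
After α: (244, 94).
After α: (240, 92).
After β⁻: (240, 93).
After β⁻: (240, 94).
Z = 94 is plutonium.

Pu-240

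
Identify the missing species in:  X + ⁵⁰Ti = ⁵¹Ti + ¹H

Conserve mass number: A + 50 = 51 + 1, so A = 2.
Conserve atomic number: Z + 22 = 22 + 1, so Z = 1.
A = 2 and Z = 1 is ²H — a deuteron.

deuteron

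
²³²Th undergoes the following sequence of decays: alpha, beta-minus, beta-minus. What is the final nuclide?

Th-228

Start: (A, Z) = (232, 90).
After α: (228, 88).
After β⁻: (228, 89).
After β⁻: (228, 90).
Z = 90 is thorium.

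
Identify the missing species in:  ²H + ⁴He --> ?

Conserve mass number: 2 + 4 = A, so A = 6.
Conserve atomic number: 1 + 2 = Z, so Z = 3.
Z = 3 is lithium, so the species is ⁶Li.

Li-6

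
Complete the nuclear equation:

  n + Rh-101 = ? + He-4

Conserve mass number: 1 + 101 = A + 4, so A = 98.
Conserve atomic number: 0 + 45 = Z + 2, so Z = 43.
Z = 43 is technetium, so the species is Tc-98.

Tc-98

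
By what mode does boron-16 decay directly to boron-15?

neutron emission

ΔA = 15 − 16 = -1; ΔZ = 5 − 5 = +0.
A drops by 1 with Z unchanged — a neutron was emitted.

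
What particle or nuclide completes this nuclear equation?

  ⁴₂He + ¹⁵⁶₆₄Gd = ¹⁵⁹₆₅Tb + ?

Conserve mass number: 4 + 156 = 159 + A, so A = 1.
Conserve atomic number: 2 + 64 = 65 + Z, so Z = 1.
A = 1 and Z = 1 is ¹₁H — a proton.

proton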